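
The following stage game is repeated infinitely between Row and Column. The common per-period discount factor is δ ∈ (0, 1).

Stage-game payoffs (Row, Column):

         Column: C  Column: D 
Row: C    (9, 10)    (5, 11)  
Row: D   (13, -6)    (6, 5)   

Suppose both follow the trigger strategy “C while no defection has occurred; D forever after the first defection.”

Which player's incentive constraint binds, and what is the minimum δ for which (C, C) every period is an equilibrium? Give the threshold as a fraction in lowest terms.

Row's threshold: (13−9)/(13−6) = 4/7.
Column's threshold: (11−10)/(11−5) = 1/6.
4/7 > 1/6, so Row binds and δ* = 4/7.

Row; δ ≥ 4/7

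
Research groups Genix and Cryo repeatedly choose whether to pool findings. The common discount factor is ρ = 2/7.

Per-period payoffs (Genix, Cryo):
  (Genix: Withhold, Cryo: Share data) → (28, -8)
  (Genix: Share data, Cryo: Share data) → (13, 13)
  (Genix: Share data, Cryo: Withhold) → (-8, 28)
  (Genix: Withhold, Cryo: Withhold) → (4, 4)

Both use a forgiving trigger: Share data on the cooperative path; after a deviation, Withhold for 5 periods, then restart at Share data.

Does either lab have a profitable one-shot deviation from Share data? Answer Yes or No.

IC: ρ+…+ρ^5 ≥ (28−13)/(13−4) = 5/3.
At ρ = 2/7: partial sum = 0.3992 < 1.6667. Cooperation not sustainable.

Yes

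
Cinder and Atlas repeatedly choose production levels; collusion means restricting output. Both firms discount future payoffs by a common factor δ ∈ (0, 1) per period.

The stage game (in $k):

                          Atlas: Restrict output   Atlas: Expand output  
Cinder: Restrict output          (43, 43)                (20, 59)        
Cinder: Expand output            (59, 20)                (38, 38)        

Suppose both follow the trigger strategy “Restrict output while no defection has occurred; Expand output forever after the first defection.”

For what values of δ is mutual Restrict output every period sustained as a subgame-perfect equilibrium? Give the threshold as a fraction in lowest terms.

16/21

43/(1−δ) ≥ 59 + 38δ/(1−δ)
43 ≥ 59 − 21δ
δ ≥ 16/21.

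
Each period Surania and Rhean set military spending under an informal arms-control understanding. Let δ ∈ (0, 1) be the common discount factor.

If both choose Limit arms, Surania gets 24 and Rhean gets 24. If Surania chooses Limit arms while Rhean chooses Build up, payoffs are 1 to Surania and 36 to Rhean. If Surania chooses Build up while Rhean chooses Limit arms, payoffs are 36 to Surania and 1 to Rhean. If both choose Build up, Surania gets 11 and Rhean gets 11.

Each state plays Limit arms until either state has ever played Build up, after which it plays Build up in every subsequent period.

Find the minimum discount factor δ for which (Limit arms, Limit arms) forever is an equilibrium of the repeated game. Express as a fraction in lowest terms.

One-period gain from deviating is 36 − 24 = 12. The loss is 24 − 11 = 13 in every subsequent period, with present value 13·δ/(1−δ).
Deviation is unprofitable when 13·δ/(1−δ) ≥ 12, i.e. δ/(1−δ) ≥ 12/13.
Equivalently δ ≥ 12/(12+13) = 12/25.

12/25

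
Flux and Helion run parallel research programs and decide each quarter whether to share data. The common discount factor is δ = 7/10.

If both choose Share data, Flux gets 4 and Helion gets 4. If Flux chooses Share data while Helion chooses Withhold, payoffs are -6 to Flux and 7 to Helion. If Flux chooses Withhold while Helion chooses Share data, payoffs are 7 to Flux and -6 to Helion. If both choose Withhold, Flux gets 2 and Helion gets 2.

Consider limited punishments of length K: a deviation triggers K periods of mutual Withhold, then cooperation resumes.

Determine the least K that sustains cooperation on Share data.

IC: δ(1−δ^K)/(1−δ) ≥ (7−4)/(4−2) = 3/2.
With δ = 7/10: need 1 − δ^K ≥ 3/2·(1−7/10)/(7/10), i.e. δ^K ≤ 0.3571.
Since (7/10)^2 = 0.4900 and (7/10)^3 = 0.3430, the smallest such K is 3.

3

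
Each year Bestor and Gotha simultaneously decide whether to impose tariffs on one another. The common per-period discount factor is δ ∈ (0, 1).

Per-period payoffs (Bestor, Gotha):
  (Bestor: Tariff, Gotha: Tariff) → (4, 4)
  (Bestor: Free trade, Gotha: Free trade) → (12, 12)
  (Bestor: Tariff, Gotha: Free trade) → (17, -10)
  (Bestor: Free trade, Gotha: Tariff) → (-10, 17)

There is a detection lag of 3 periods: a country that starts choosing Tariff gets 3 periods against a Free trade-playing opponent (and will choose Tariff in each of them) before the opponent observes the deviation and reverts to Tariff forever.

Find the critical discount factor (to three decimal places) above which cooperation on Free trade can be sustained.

0.727

The best deviation is to choose Tariff for all 3 undetected periods, earning 17 each, then 4 forever once detected.
Deviation value: 17(1−δ^3)/(1−δ) + 4δ^3/(1−δ); cooperation value: 12/(1−δ).
IC: 12 ≥ 17(1−δ^3) + 4δ^3 = 17 − 13δ^3.
So δ^3 ≥ 5/13, giving δ ≥ (5/13)^(1/3) ≈ 0.727.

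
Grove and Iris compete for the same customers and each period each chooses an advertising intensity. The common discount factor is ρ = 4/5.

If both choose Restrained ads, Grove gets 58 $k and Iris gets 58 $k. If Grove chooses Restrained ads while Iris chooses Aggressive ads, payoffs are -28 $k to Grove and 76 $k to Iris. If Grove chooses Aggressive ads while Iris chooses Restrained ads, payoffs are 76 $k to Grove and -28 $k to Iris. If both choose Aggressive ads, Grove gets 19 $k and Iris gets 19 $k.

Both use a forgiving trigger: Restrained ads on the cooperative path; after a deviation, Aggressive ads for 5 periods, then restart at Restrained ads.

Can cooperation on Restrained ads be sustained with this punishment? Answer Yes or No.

Comparing payoff streams over the 6 periods until play realigns: cooperate → 58(1+ρ+…+ρ^5); deviate → 76 + 19(ρ+…+ρ^5).
Cooperation is sustained iff (58−19)(ρ+…+ρ^5) ≥ 76−58.
ρ+…+ρ^5 = 4/5·(1−(4/5)^5)/(1−4/5) = 2.6893, and (76−58)/(58−19) = 0.4615.
2.6893 ≥ 0.4615, so cooperation is sustainable.

Yes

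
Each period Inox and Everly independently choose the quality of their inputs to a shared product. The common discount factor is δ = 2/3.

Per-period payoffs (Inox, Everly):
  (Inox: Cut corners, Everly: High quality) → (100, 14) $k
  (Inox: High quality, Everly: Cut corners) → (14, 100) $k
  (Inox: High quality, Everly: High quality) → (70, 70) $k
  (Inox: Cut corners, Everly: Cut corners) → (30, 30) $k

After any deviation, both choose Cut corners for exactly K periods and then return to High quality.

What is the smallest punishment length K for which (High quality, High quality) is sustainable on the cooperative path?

IC: δ(1−δ^K)/(1−δ) ≥ (100−70)/(70−30) = 3/4.
With δ = 2/3: need 1 − δ^K ≥ 3/4·(1−2/3)/(2/3), i.e. δ^K ≤ 0.6250.
Since (2/3)^1 = 0.6667 and (2/3)^2 = 0.4444, the smallest such K is 2.

2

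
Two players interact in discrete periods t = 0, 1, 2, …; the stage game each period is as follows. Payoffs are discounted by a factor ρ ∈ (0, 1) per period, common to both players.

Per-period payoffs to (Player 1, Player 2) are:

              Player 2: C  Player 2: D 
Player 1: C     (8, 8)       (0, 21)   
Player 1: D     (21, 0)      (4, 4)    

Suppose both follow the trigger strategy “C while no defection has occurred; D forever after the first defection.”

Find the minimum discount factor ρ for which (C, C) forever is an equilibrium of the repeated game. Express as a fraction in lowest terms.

One-period gain from deviating is 21 − 8 = 13. The loss is 8 − 4 = 4 in every subsequent period, with present value 4·ρ/(1−ρ).
Deviation is unprofitable when 4·ρ/(1−ρ) ≥ 13, i.e. ρ/(1−ρ) ≥ 13/4.
Equivalently ρ ≥ 13/(13+4) = 13/17.

13/17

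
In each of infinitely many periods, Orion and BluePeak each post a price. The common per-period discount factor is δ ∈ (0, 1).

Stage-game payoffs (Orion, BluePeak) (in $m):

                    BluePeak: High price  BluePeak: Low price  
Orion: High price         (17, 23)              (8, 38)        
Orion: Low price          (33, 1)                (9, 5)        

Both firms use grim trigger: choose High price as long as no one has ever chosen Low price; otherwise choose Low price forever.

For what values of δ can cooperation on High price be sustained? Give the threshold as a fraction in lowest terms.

For Orion: deviation gain 33−17 = 16, per-period punishment loss 17−9 = 8. IC gives δ ≥ 16/24 = 2/3.
For BluePeak: gain 15, loss 18 per period, so δ ≥ 15/33 = 5/11.
The tighter constraint is Orion's, so cooperation needs δ ≥ 2/3.

2/3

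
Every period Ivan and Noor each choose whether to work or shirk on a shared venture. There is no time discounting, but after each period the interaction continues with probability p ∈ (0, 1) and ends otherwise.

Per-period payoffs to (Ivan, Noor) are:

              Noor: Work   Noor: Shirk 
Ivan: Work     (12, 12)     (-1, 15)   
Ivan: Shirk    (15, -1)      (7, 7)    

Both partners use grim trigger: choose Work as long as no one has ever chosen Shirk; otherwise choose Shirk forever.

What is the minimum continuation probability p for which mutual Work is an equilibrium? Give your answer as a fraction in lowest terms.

With no time discounting, the continuation probability p plays the role of the discount factor.
Grim-trigger IC: 12/(1−p) ≥ 15 + 7p/(1−p) ⇒ p ≥ (15−12)/(15−7) = 3/8.

3/8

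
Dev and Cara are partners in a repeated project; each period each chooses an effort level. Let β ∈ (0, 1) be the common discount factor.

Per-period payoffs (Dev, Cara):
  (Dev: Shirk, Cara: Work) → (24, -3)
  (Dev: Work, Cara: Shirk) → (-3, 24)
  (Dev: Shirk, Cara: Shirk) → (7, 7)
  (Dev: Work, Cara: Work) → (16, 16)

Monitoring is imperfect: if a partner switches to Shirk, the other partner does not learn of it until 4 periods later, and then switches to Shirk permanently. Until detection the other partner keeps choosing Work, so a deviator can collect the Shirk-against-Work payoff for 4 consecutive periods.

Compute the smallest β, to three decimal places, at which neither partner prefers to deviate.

The best deviation is to choose Shirk for all 4 undetected periods, earning 24 each, then 7 forever once detected.
Deviation value: 24(1−β^4)/(1−β) + 7β^4/(1−β); cooperation value: 16/(1−β).
IC: 16 ≥ 24(1−β^4) + 7β^4 = 24 − 17β^4.
So β^4 ≥ 8/17, giving β ≥ (8/17)^(1/4) ≈ 0.828.

0.828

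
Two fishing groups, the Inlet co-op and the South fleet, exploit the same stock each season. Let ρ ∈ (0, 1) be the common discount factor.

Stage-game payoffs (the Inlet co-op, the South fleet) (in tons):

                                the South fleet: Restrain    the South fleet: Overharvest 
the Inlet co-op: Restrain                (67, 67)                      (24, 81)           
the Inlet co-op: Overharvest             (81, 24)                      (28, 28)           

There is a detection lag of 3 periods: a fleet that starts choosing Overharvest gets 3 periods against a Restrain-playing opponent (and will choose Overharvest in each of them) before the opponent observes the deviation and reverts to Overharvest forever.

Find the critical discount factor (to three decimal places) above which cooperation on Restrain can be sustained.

Deviating for the 3 undetected periods gains 81−67 = 14 per period over cooperation, then loses 67−28 = 39 per period forever once punishment starts.
Gain: 14(1 + ρ + … + ρ^2); loss: 39·ρ^3/(1−ρ).
No profitable deviation ⇔ 14(1−ρ^3) ≤ 39·ρ^3, i.e. ρ^3 ≥ 14/(14+39) = 14/53.
Hence ρ ≥ (14/53)^(1/3) ≈ 0.642.

0.642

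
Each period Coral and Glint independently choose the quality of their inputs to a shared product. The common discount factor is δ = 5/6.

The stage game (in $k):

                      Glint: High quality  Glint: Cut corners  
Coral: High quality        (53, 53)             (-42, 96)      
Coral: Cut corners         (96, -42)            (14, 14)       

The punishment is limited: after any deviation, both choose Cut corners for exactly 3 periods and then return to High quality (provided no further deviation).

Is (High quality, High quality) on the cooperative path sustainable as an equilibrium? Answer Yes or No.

Yes

A one-shot deviation gives 96 now, then 14 for 3 periods, then back to 53.
Gain from deviating: (96−53) today; loss: (53−14) in each of the next 3 periods.
No-deviation condition: (53−14)(δ+…+δ^3) ≥ 96−53, i.e. δ+…+δ^3 ≥ 43/39.
At δ = 5/6: δ+…+δ^3 = 2.1065 ≥ 1.1026.
So cooperation is sustainable.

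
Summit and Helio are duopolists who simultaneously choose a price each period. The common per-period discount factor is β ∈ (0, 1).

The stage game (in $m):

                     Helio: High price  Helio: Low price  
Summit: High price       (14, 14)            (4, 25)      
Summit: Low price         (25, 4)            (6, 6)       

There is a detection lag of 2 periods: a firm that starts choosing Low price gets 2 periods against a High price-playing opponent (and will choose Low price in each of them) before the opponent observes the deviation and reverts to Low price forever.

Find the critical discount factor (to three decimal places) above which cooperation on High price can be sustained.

Deviating for the 2 undetected periods gains 25−14 = 11 per period over cooperation, then loses 14−6 = 8 per period forever once punishment starts.
Gain: 11(1 + β + … + β^1); loss: 8·β^2/(1−β).
No profitable deviation ⇔ 11(1−β^2) ≤ 8·β^2, i.e. β^2 ≥ 11/(11+8) = 11/19.
Hence β ≥ (11/19)^(1/2) ≈ 0.761.

0.761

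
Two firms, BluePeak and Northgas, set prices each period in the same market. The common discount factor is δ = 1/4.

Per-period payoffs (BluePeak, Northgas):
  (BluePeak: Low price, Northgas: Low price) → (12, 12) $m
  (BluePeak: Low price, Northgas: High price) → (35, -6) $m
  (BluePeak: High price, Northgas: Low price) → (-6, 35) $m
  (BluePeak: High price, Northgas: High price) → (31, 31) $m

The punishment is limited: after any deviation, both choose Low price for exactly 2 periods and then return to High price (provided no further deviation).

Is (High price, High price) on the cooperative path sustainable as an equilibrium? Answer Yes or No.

Yes

Comparing payoff streams over the 3 periods until play realigns: cooperate → 31(1+δ+…+δ^2); deviate → 35 + 12(δ+…+δ^2).
Cooperation is sustained iff (31−12)(δ+…+δ^2) ≥ 35−31.
δ+…+δ^2 = 1/4·(1−(1/4)^2)/(1−1/4) = 0.3125, and (35−31)/(31−12) = 0.2105.
0.3125 ≥ 0.2105, so cooperation is sustainable.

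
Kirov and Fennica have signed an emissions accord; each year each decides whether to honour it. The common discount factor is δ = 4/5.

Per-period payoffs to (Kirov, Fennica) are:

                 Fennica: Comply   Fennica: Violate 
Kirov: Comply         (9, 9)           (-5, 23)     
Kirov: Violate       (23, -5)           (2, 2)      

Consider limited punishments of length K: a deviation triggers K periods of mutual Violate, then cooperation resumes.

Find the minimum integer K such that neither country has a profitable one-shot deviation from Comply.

4

Need Σ_{k=1}^{K} δ^k ≥ (23−9)/(9−2) = 2.0000 at δ = 4/5.
At K = 3 the sum is 1.9520 < 2.0000; at K = 4 it is 2.3616 ≥ 2.0000.
So the minimum punishment length is K = 4.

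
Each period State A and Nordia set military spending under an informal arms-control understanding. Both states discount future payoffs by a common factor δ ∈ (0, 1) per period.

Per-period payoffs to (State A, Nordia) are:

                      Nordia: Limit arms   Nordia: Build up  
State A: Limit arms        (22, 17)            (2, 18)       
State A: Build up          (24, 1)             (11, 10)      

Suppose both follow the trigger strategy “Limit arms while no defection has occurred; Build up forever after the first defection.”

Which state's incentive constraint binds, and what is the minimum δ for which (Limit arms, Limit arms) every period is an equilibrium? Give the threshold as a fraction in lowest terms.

State A's threshold: (24−22)/(24−11) = 2/13.
Nordia's threshold: (18−17)/(18−10) = 1/8.
2/13 > 1/8, so State A binds and δ* = 2/13.

State A; δ ≥ 2/13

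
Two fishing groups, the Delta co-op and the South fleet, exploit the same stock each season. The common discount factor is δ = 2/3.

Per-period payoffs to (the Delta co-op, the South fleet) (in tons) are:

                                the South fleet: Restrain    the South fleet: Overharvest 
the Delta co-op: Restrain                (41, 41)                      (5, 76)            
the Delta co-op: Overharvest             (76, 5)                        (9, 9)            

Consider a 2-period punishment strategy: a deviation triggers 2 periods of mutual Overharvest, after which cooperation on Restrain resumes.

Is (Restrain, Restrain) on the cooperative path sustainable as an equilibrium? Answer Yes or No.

A one-shot deviation gives 76 now, then 9 for 2 periods, then back to 41.
Gain from deviating: (76−41) today; loss: (41−9) in each of the next 2 periods.
No-deviation condition: (41−9)(δ+…+δ^2) ≥ 76−41, i.e. δ+…+δ^2 ≥ 35/32.
At δ = 2/3: δ+…+δ^2 = 1.1111 ≥ 1.0938.
So cooperation is sustainable.

Yes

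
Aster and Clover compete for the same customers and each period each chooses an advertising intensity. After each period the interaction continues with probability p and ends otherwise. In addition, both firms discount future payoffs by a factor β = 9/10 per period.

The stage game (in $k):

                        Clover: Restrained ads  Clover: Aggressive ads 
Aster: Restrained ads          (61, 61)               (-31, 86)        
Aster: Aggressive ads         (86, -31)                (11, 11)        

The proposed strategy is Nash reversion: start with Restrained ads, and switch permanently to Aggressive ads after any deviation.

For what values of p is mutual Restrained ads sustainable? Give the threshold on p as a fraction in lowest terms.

10/27

Expected continuation weight on next period's payoff is β·p = 9/10·p, which plays the role of the discount factor.
Cooperation requires 9/10·p ≥ (86−61)/(86−11) = 1/3, hence p ≥ 10/27.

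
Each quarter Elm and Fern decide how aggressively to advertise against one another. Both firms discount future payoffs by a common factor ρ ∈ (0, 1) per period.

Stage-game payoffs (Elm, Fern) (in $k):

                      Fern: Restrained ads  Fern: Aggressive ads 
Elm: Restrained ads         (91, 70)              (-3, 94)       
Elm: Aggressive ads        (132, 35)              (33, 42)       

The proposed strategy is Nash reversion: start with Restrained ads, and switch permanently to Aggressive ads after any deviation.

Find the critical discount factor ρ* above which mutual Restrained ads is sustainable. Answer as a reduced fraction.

For Elm: deviation gain 132−91 = 41, per-period punishment loss 91−33 = 58. IC gives ρ ≥ 41/99.
For Fern: gain 24, loss 28 per period, so ρ ≥ 24/52 = 6/13.
The tighter constraint is Fern's, so cooperation needs ρ ≥ 6/13.

6/13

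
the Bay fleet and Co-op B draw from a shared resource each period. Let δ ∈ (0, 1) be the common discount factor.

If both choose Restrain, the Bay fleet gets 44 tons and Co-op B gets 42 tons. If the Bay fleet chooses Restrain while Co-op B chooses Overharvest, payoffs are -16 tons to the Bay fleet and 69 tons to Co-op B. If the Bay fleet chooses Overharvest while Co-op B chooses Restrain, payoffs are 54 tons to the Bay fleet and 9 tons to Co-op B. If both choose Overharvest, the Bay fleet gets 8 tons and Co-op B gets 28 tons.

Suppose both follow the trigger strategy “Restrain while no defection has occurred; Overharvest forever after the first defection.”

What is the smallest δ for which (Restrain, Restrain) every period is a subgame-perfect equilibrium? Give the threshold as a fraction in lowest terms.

the Bay fleet: cooperation gives 44 each period; deviation gives 54 once then 8 forever.
  44/(1−δ) ≥ 54 + 8δ/(1−δ) ⇒ δ ≥ 10/46 = 5/23.
Co-op B: cooperation gives 42 each period; deviation gives 69 once then 28 forever.
  δ ≥ 27/41.
Both must hold, so the binding constraint is Co-op B's: δ ≥ 27/41.

27/41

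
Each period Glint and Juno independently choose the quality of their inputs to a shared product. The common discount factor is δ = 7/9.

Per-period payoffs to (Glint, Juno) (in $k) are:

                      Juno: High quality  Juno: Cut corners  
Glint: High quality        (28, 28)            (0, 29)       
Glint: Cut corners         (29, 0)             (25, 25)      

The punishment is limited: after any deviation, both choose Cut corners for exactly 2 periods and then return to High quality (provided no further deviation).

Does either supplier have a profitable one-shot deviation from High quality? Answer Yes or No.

No

A one-shot deviation gives 29 now, then 25 for 2 periods, then back to 28.
Gain from deviating: (29−28) today; loss: (28−25) in each of the next 2 periods.
No-deviation condition: (28−25)(δ+…+δ^2) ≥ 29−28, i.e. δ+…+δ^2 ≥ 1/3.
At δ = 7/9: δ+…+δ^2 = 1.3827 ≥ 0.3333.
So cooperation is sustainable.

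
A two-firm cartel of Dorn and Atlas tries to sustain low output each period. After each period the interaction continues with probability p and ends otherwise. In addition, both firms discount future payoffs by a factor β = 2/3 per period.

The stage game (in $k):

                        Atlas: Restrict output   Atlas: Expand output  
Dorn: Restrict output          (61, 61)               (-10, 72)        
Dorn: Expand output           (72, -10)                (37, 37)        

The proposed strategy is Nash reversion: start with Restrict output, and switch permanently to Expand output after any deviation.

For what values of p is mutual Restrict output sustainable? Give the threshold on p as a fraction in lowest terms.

33/70

With continuation probability p and discount β, the effective per-period discount factor is βp.
Grim-trigger IC: βp ≥ (72−61)/(72−37) = 11/35.
So p ≥ (11/35)/(2/3) = 33/70.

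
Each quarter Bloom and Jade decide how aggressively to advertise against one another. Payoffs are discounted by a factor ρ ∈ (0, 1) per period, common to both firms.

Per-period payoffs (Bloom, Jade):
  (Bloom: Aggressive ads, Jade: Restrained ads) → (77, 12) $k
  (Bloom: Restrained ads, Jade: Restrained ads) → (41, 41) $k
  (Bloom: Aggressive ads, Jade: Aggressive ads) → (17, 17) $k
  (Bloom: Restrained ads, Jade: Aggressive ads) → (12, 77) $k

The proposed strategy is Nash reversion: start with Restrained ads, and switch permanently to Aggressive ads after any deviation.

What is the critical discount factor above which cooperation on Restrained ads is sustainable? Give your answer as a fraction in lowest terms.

One-period gain from deviating is 77 − 41 = 36. The loss is 41 − 17 = 24 in every subsequent period, with present value 24·ρ/(1−ρ).
Deviation is unprofitable when 24·ρ/(1−ρ) ≥ 36, i.e. ρ/(1−ρ) ≥ 3/2.
Equivalently ρ ≥ 36/(36+24) = 3/5.

3/5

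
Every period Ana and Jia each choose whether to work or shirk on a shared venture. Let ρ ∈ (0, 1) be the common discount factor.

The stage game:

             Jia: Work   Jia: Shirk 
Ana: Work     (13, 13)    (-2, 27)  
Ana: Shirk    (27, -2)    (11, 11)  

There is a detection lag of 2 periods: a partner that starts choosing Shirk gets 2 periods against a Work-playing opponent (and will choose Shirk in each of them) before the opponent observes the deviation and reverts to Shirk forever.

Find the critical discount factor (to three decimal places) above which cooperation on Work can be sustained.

A deviator earns 27 for 2 periods, then 11 forever; cooperating earns 13 forever. Multiplying the IC by (1−ρ):
13 ≥ 27(1−ρ^2) + 11ρ^2, so 16·ρ^2 ≥ 14 and ρ^2 ≥ 7/8.
ρ ≥ (7/8)^(1/2) ≈ 0.935.

0.935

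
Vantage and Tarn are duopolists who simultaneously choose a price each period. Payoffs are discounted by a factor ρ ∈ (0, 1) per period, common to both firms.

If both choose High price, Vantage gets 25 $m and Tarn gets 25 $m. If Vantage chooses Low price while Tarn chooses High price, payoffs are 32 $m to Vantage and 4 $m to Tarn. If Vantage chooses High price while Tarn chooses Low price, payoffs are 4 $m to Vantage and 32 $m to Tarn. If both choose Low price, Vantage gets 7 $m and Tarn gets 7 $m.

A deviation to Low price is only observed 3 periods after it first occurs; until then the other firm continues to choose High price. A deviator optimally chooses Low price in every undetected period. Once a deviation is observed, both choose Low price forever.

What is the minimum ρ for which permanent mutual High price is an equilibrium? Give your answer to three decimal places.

0.654

A deviator earns 32 for 3 periods, then 7 forever; cooperating earns 25 forever. Multiplying the IC by (1−ρ):
25 ≥ 32(1−ρ^3) + 7ρ^3, so 25·ρ^3 ≥ 7 and ρ^3 ≥ 7/25.
ρ ≥ (7/25)^(1/3) ≈ 0.654.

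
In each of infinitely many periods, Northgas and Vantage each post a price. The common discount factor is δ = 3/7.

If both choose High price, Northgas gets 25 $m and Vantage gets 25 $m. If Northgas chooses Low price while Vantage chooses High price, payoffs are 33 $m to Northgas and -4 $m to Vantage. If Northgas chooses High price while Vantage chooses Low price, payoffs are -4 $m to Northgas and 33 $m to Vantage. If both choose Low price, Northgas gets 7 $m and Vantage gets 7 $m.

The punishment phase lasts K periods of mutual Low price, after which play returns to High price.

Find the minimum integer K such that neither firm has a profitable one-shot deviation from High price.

IC: δ(1−δ^K)/(1−δ) ≥ (33−25)/(25−7) = 4/9.
With δ = 3/7: need 1 − δ^K ≥ 4/9·(1−3/7)/(3/7), i.e. δ^K ≤ 0.4074.
Since (3/7)^1 = 0.4286 and (3/7)^2 = 0.1837, the smallest such K is 2.

2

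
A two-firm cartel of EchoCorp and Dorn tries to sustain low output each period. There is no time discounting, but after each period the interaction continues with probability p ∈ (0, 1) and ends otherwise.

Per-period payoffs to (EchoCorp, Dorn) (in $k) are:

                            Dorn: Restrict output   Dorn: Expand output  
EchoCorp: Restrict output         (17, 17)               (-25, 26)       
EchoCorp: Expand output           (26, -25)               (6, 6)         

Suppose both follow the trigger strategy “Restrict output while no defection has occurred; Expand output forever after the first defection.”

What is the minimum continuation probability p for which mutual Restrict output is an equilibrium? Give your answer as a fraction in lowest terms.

With no time discounting, the continuation probability p plays the role of the discount factor.
Grim-trigger IC: 17/(1−p) ≥ 26 + 6p/(1−p) ⇒ p ≥ (26−17)/(26−6) = 9/20.

9/20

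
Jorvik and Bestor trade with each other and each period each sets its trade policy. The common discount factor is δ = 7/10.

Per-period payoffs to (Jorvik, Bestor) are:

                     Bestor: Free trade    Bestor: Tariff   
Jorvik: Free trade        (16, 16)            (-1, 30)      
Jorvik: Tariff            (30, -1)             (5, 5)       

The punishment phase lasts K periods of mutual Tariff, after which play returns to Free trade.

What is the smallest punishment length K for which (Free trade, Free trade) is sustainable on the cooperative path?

Need Σ_{k=1}^{K} δ^k ≥ (30−16)/(16−5) = 1.2727 at δ = 7/10.
At K = 2 the sum is 1.1900 < 1.2727; at K = 3 it is 1.5330 ≥ 1.2727.
So the minimum punishment length is K = 3.

3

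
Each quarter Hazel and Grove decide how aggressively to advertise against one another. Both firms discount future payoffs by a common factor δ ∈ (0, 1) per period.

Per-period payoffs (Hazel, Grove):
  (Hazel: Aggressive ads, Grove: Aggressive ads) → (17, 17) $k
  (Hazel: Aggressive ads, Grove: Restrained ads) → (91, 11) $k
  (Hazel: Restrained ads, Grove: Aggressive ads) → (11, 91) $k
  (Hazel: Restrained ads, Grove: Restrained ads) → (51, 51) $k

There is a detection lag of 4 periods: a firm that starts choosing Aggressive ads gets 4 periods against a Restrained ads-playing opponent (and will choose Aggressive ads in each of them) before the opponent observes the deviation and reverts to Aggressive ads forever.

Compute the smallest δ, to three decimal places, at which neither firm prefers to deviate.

The best deviation is to choose Aggressive ads for all 4 undetected periods, earning 91 each, then 17 forever once detected.
Deviation value: 91(1−δ^4)/(1−δ) + 17δ^4/(1−δ); cooperation value: 51/(1−δ).
IC: 51 ≥ 91(1−δ^4) + 17δ^4 = 91 − 74δ^4.
So δ^4 ≥ 40/74 = 20/37, giving δ ≥ (20/37)^(1/4) ≈ 0.857.

0.857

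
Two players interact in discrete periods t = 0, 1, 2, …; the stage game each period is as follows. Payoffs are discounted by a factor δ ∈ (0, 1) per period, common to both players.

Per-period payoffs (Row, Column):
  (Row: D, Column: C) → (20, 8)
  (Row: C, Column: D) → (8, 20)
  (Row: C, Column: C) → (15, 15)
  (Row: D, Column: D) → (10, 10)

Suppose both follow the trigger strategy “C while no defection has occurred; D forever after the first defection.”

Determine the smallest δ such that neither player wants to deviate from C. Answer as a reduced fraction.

Cooperation forever yields 15 each period: 15/(1−δ).
Deviating yields 20 once, then 10 forever: 20 + 10δ/(1−δ).
No profitable deviation requires 15/(1−δ) ≥ 20 + 10δ/(1−δ).
Multiplying by (1−δ): 15 ≥ 20(1−δ) + 10δ = 20 − 10δ.
So 10δ ≥ 5, i.e. δ ≥ 5/10 = 1/2.

1/2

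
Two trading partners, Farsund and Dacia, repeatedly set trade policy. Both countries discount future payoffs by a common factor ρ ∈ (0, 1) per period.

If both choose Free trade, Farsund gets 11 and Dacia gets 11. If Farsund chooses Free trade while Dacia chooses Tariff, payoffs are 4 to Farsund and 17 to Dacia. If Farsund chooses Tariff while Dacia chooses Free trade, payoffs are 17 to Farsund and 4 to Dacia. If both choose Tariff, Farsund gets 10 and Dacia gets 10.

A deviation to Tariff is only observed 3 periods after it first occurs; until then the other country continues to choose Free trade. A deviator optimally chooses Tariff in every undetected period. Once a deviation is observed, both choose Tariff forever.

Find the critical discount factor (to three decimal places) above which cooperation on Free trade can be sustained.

0.950

A deviator earns 17 for 3 periods, then 10 forever; cooperating earns 11 forever. Multiplying the IC by (1−ρ):
11 ≥ 17(1−ρ^3) + 10ρ^3, so 7·ρ^3 ≥ 6 and ρ^3 ≥ 6/7.
ρ ≥ (6/7)^(1/3) ≈ 0.950.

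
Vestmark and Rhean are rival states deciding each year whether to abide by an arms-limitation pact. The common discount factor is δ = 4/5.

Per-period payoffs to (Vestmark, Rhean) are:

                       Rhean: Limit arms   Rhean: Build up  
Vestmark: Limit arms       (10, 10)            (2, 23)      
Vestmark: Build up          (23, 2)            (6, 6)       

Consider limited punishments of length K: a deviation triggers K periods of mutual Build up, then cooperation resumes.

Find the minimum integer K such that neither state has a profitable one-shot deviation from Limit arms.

8

IC: δ(1−δ^K)/(1−δ) ≥ (23−10)/(10−6) = 13/4.
With δ = 4/5: need 1 − δ^K ≥ 13/4·(1−4/5)/(4/5), i.e. δ^K ≤ 0.1875.
Since (4/5)^7 = 0.2097 and (4/5)^8 = 0.1678, the smallest such K is 8.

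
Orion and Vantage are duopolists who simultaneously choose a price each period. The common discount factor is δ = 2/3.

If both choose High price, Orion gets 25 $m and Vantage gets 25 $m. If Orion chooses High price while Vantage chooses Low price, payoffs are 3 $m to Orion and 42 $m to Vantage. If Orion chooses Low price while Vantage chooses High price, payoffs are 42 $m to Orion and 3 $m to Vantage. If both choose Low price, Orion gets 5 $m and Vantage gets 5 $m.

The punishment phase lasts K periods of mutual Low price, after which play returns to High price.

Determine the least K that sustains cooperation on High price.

2

No profitable deviation requires (25−5)(δ+…+δ^K) ≥ 42−25, i.e. δ+…+δ^K ≥ 17/20 ≈ 0.8500.
With δ = 2/3, the partial sums are K=1: 0.6667, K=2: 1.1111.
K = 2 is the first length at which the sum reaches 0.8500.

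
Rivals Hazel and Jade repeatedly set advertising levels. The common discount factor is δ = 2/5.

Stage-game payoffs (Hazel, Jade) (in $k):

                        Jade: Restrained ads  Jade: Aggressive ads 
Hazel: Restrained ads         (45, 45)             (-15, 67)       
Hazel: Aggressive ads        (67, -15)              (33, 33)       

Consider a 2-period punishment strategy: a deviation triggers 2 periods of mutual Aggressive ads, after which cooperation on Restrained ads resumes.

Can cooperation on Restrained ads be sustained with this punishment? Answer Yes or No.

No

IC: δ+…+δ^2 ≥ (67−45)/(45−33) = 11/6.
At δ = 2/5: partial sum = 0.5600 < 1.8333. Cooperation not sustainable.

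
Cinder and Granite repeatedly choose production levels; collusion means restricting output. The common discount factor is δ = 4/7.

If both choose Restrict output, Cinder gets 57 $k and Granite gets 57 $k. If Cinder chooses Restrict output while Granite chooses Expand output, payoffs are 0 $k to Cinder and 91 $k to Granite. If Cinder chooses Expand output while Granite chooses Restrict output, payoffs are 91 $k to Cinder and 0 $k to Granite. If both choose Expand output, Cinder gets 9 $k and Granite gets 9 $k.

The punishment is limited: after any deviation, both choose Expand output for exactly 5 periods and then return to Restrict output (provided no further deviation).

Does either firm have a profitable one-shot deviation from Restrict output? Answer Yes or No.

IC: δ+…+δ^5 ≥ (91−57)/(57−9) = 17/24.
At δ = 4/7: partial sum = 1.2521 ≥ 0.7083. Cooperation sustainable.

No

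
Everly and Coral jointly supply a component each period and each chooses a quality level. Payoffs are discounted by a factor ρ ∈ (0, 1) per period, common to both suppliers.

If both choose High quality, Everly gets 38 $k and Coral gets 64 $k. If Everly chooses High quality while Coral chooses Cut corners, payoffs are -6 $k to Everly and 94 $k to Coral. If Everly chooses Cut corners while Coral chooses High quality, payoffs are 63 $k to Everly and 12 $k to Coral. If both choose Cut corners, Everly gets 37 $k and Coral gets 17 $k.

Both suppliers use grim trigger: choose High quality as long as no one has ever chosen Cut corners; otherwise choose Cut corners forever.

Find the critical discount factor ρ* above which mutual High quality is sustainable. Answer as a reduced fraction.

25/26

Everly's threshold: (63−38)/(63−37) = 25/26.
Coral's threshold: (94−64)/(94−17) = 30/77.
25/26 > 30/77, so Everly binds and ρ* = 25/26.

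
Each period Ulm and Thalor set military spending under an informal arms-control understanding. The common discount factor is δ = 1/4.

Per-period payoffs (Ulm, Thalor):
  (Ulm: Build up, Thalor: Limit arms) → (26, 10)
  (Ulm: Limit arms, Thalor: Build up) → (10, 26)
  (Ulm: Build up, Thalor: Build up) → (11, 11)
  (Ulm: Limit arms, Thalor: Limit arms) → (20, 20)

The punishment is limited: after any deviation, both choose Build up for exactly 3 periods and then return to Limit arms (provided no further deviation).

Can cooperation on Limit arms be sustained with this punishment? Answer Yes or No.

No

IC: δ+…+δ^3 ≥ (26−20)/(20−11) = 2/3.
At δ = 1/4: partial sum = 0.3281 < 0.6667. Cooperation not sustainable.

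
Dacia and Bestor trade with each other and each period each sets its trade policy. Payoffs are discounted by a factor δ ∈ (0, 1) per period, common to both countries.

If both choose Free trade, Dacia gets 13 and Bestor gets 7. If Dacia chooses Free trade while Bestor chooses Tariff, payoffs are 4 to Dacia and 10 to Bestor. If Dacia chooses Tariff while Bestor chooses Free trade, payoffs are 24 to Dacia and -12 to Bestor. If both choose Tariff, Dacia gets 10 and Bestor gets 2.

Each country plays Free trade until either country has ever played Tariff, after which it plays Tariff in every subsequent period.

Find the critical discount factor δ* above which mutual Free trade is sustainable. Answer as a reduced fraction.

11/14

Dacia: cooperation gives 13 each period; deviation gives 24 once then 10 forever.
  13/(1−δ) ≥ 24 + 10δ/(1−δ) ⇒ δ ≥ 11/14.
Bestor: cooperation gives 7 each period; deviation gives 10 once then 2 forever.
  δ ≥ 3/8.
Both must hold, so the binding constraint is Dacia's: δ ≥ 11/14.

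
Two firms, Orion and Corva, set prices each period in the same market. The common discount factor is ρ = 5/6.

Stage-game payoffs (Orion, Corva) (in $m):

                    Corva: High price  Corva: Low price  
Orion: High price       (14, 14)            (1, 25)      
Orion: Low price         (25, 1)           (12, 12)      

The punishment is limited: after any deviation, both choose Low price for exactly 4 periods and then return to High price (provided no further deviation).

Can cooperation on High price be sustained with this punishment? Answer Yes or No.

Comparing payoff streams over the 5 periods until play realigns: cooperate → 14(1+ρ+…+ρ^4); deviate → 25 + 12(ρ+…+ρ^4).
Cooperation is sustained iff (14−12)(ρ+…+ρ^4) ≥ 25−14.
ρ+…+ρ^4 = 5/6·(1−(5/6)^4)/(1−5/6) = 2.5887, and (25−14)/(14−12) = 5.5000.
2.5887 < 5.5000, so cooperation is not sustainable.

No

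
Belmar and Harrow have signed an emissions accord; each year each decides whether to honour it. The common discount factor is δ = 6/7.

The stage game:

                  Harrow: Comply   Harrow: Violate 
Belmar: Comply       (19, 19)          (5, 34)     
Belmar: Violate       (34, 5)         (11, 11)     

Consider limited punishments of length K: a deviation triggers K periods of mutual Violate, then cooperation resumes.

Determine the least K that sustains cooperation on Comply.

No profitable deviation requires (19−11)(δ+…+δ^K) ≥ 34−19, i.e. δ+…+δ^K ≥ 15/8 ≈ 1.8750.
With δ = 6/7, the partial sums are K=1: 0.8571, K=2: 1.5918, K=3: 2.2216.
K = 3 is the first length at which the sum reaches 1.8750.

3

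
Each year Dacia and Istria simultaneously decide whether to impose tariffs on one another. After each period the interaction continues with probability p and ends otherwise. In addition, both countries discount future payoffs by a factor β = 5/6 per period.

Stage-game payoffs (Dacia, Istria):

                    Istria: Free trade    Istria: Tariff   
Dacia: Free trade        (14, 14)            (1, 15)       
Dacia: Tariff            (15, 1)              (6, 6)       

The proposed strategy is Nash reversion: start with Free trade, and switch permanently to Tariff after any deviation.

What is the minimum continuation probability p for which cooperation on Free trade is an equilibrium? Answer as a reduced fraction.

With continuation probability p and discount β, the effective per-period discount factor is βp.
Grim-trigger IC: βp ≥ (15−14)/(15−6) = 1/9.
So p ≥ (1/9)/(5/6) = 2/15.

2/15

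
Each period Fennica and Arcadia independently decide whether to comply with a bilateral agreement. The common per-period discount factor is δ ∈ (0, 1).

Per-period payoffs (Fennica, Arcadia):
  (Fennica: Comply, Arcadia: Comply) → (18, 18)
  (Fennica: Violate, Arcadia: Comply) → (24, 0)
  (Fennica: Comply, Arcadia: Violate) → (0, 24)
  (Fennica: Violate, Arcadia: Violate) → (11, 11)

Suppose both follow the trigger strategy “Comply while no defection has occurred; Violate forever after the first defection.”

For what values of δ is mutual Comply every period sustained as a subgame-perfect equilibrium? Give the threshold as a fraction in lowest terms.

6/13

One-period gain from deviating is 24 − 18 = 6. The loss is 18 − 11 = 7 in every subsequent period, with present value 7·δ/(1−δ).
Deviation is unprofitable when 7·δ/(1−δ) ≥ 6, i.e. δ/(1−δ) ≥ 6/7.
Equivalently δ ≥ 6/(6+7) = 6/13.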